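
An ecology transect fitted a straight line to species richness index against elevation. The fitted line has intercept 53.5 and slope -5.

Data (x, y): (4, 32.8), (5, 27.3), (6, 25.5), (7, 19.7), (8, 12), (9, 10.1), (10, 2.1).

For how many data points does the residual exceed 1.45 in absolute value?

x=4: ŷ = 53.5 − 5·4 = 33.5; e = 32.8 − 33.5 = -0.7
x=5: ŷ = 53.5 − 5·5 = 28.5; e = 27.3 − 28.5 = -1.2
x=6: ŷ = 53.5 − 5·6 = 23.5; e = 25.5 − 23.5 = 2
x=7: ŷ = 53.5 − 5·7 = 18.5; e = 19.7 − 18.5 = 1.2
x=8: ŷ = 53.5 − 5·8 = 13.5; e = 12 − 13.5 = -1.5
x=9: ŷ = 53.5 − 5·9 = 8.5; e = 10.1 − 8.5 = 1.6
x=10: ŷ = 53.5 − 5·10 = 3.5; e = 2.1 − 3.5 = -1.4
|e| > 1.45: x=6 (|e|=2), x=8 (|e|=1.5), x=9 (|e|=1.6) → 3

3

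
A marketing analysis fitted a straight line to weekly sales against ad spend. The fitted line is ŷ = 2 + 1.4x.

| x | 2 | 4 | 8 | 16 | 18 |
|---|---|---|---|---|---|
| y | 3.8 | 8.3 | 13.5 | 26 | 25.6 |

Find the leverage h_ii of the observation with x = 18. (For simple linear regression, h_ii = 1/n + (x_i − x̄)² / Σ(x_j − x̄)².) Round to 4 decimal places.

x̄ = (2 + 4 + 8 + 16 + 18)/5 = 9.6
Σ(x − x̄)² = 57.76 + 31.36 + 2.56 + 40.96 + 70.56 = 203.2
h = 1/5 + (8.4)²/203.2 = 0.2 + 0.347244 = 0.5472

h = 0.5472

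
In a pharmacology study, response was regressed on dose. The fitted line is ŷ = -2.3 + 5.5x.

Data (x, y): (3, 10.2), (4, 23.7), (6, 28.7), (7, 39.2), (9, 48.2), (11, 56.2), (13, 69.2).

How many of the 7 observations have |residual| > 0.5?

x=3: ŷ = -2.3 + 5.5·3 = 14.2; e = 10.2 − 14.2 = -4
x=4: ŷ = -2.3 + 5.5·4 = 19.7; e = 23.7 − 19.7 = 4
x=6: ŷ = -2.3 + 5.5·6 = 30.7; e = 28.7 − 30.7 = -2
x=7: ŷ = -2.3 + 5.5·7 = 36.2; e = 39.2 − 36.2 = 3
x=9: ŷ = -2.3 + 5.5·9 = 47.2; e = 48.2 − 47.2 = 1
x=11: ŷ = -2.3 + 5.5·11 = 58.2; e = 56.2 − 58.2 = -2
x=13: ŷ = -2.3 + 5.5·13 = 69.2; e = 69.2 − 69.2 = 0
|e| > 0.5: x=3 (|e|=4), x=4 (|e|=4), x=6 (|e|=2), x=7 (|e|=3), x=9 (|e|=1), x=11 (|e|=2) → 6

6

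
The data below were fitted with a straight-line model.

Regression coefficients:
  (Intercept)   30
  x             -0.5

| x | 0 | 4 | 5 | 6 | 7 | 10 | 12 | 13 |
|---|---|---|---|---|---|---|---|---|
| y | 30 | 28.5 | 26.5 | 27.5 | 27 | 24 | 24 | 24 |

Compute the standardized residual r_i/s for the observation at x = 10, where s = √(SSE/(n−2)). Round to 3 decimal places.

x=0: ŷ = 30 − 0.5·0 = 30; r = 30 − 30 = 0
x=4: ŷ = 30 − 0.5·4 = 28; r = 28.5 − 28 = 0.5
x=5: ŷ = 30 − 0.5·5 = 27.5; r = 26.5 − 27.5 = -1
x=6: ŷ = 30 − 0.5·6 = 27; r = 27.5 − 27 = 0.5
x=7: ŷ = 30 − 0.5·7 = 26.5; r = 27 − 26.5 = 0.5
x=10: ŷ = 30 − 0.5·10 = 25; r = 24 − 25 = -1
x=12: ŷ = 30 − 0.5·12 = 24; r = 24 − 24 = 0
x=13: ŷ = 30 − 0.5·13 = 23.5; r = 24 − 23.5 = 0.5
SSE = 0 + 0.25 + 1 + 0.25 + 0.25 + 1 + 0 + 0.25 = 3
s = √(3/6) = 0.707107
r/s = -1 / 0.707107 = -1.414

-1.414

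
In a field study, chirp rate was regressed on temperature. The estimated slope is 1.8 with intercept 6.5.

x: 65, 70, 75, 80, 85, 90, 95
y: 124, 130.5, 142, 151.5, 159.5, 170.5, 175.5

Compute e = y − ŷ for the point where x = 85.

ŷ = 6.5 + 1.8·85 = 159.5
e = 159.5 − 159.5 = 0

e = 0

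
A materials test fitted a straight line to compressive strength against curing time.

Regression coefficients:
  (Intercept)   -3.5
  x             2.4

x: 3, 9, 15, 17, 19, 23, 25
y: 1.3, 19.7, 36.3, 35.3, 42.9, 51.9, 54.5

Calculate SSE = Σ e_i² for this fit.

x=3: ŷ = -3.5 + 2.4·3 = 3.7; e = 1.3 − 3.7 = -2.4
x=9: ŷ = -3.5 + 2.4·9 = 18.1; e = 19.7 − 18.1 = 1.6
x=15: ŷ = -3.5 + 2.4·15 = 32.5; e = 36.3 − 32.5 = 3.8
x=17: ŷ = -3.5 + 2.4·17 = 37.3; e = 35.3 − 37.3 = -2
x=19: ŷ = -3.5 + 2.4·19 = 42.1; e = 42.9 − 42.1 = 0.8
x=23: ŷ = -3.5 + 2.4·23 = 51.7; e = 51.9 − 51.7 = 0.2
x=25: ŷ = -3.5 + 2.4·25 = 56.5; e = 54.5 − 56.5 = -2
SSE = 5.76 + 2.56 + 14.44 + 4 + 0.64 + 0.04 + 4 = 31.44

SSE = 31.44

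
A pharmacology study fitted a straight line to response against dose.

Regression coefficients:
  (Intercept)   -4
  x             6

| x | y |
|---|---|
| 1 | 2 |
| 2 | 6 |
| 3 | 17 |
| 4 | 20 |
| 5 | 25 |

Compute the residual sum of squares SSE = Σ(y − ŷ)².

SSE = 14

x=1: ŷ = -4 + 6·1 = 2; e = 2 − 2 = 0
x=2: ŷ = -4 + 6·2 = 8; e = 6 − 8 = -2
x=3: ŷ = -4 + 6·3 = 14; e = 17 − 14 = 3
x=4: ŷ = -4 + 6·4 = 20; e = 20 − 20 = 0
x=5: ŷ = -4 + 6·5 = 26; e = 25 − 26 = -1
SSE = 0 + 4 + 9 + 0 + 1 = 14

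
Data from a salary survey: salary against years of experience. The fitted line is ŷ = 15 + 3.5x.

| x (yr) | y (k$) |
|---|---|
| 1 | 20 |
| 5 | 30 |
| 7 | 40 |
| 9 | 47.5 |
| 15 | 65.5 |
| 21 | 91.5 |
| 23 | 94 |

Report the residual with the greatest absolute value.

x=1: ŷ = 15 + 3.5·1 = 18.5; r = 20 − 18.5 = 1.5
x=5: ŷ = 15 + 3.5·5 = 32.5; r = 30 − 32.5 = -2.5
x=7: ŷ = 15 + 3.5·7 = 39.5; r = 40 − 39.5 = 0.5
x=9: ŷ = 15 + 3.5·9 = 46.5; r = 47.5 − 46.5 = 1
x=15: ŷ = 15 + 3.5·15 = 67.5; r = 65.5 − 67.5 = -2
x=21: ŷ = 15 + 3.5·21 = 88.5; r = 91.5 − 88.5 = 3
x=23: ŷ = 15 + 3.5·23 = 95.5; r = 94 − 95.5 = -1.5
Largest |r| is 3 at x = 21, residual 3.

r = 3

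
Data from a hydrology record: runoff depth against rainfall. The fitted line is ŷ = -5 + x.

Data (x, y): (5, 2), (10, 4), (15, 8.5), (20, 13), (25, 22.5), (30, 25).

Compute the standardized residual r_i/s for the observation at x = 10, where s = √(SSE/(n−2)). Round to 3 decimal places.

-0.478

x=5: ŷ = -5 + 5 = 0; r = 2 − 0 = 2
x=10: ŷ = -5 + 10 = 5; r = 4 − 5 = -1
x=15: ŷ = -5 + 15 = 10; r = 8.5 − 10 = -1.5
x=20: ŷ = -5 + 20 = 15; r = 13 − 15 = -2
x=25: ŷ = -5 + 25 = 20; r = 22.5 − 20 = 2.5
x=30: ŷ = -5 + 30 = 25; r = 25 − 25 = 0
SSE = 4 + 1 + 2.25 + 4 + 6.25 + 0 = 17.5
s = √(17.5/4) = 2.09165
r/s = -1 / 2.09165 = -0.478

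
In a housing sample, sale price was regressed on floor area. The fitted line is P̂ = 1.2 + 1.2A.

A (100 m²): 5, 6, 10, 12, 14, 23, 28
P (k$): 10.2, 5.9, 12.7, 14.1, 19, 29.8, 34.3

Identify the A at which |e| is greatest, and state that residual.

A = 5, e = 3

A=5: P̂ = 1.2 + 1.2·5 = 7.2; e = 10.2 − 7.2 = 3
A=6: P̂ = 1.2 + 1.2·6 = 8.4; e = 5.9 − 8.4 = -2.5
A=10: P̂ = 1.2 + 1.2·10 = 13.2; e = 12.7 − 13.2 = -0.5
A=12: P̂ = 1.2 + 1.2·12 = 15.6; e = 14.1 − 15.6 = -1.5
A=14: P̂ = 1.2 + 1.2·14 = 18; e = 19 − 18 = 1
A=23: P̂ = 1.2 + 1.2·23 = 28.8; e = 29.8 − 28.8 = 1
A=28: P̂ = 1.2 + 1.2·28 = 34.8; e = 34.3 − 34.8 = -0.5
Largest |e| is 3 at A = 5, residual 3.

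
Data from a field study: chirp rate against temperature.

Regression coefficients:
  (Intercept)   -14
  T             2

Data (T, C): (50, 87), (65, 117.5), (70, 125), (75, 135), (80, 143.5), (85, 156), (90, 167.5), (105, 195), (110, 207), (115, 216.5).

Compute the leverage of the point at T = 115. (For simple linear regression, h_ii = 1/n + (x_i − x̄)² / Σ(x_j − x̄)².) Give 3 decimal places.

T̄ = (50 + 65 + 70 + 75 + 80 + 85 + 90 + 105 + 110 + 115)/10 = 84.5
Σ(T − T̄)² = 1190.25 + 380.25 + 210.25 + 90.25 + 20.25 + 0.25 + 30.25 + 420.25 + 650.25 + 930.25 = 3922.5
h = 1/10 + (30.5)²/3922.5 = 0.1 + 0.237157 = 0.337

h = 0.337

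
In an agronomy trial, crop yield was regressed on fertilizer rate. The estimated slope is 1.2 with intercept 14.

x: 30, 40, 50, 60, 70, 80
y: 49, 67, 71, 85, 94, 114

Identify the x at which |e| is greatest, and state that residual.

x = 40, e = 5

x=30: ŷ = 14 + 1.2·30 = 50; e = 49 − 50 = -1
x=40: ŷ = 14 + 1.2·40 = 62; e = 67 − 62 = 5
x=50: ŷ = 14 + 1.2·50 = 74; e = 71 − 74 = -3
x=60: ŷ = 14 + 1.2·60 = 86; e = 85 − 86 = -1
x=70: ŷ = 14 + 1.2·70 = 98; e = 94 − 98 = -4
x=80: ŷ = 14 + 1.2·80 = 110; e = 114 − 110 = 4
Largest |e| is 5 at x = 40, residual 5.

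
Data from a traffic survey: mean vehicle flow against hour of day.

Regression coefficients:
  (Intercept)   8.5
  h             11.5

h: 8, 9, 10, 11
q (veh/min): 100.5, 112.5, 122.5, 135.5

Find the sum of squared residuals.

SSE = 1.5

h=8: q̂ = 8.5 + 11.5·8 = 100.5; e = 100.5 − 100.5 = 0
h=9: q̂ = 8.5 + 11.5·9 = 112; e = 112.5 − 112 = 0.5
h=10: q̂ = 8.5 + 11.5·10 = 123.5; e = 122.5 − 123.5 = -1
h=11: q̂ = 8.5 + 11.5·11 = 135; e = 135.5 − 135 = 0.5
SSE = 0 + 0.25 + 1 + 0.25 = 1.5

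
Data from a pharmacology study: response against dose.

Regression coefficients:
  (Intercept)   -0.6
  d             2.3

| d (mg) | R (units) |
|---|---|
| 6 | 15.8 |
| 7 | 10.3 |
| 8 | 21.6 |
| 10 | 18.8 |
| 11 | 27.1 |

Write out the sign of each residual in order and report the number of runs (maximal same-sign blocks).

d=6: ŷ = -0.6 + 2.3·6 = 13.2; e = 15.8 − 13.2 = 2.6
d=7: ŷ = -0.6 + 2.3·7 = 15.5; e = 10.3 − 15.5 = -5.2
d=8: ŷ = -0.6 + 2.3·8 = 17.8; e = 21.6 − 17.8 = 3.8
d=10: ŷ = -0.6 + 2.3·10 = 22.4; e = 18.8 − 22.4 = -3.6
d=11: ŷ = -0.6 + 2.3·11 = 24.7; e = 27.1 − 24.7 = 2.4
Signs: + − + − +
Runs: +×1, −×1, +×1, −×1, +×1 → 5

5 runs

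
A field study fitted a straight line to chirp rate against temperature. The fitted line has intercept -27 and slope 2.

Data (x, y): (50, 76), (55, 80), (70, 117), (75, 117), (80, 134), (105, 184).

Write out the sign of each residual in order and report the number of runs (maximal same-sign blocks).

5 runs

x=50: ŷ = -27 + 2·50 = 73; e = 76 − 73 = 3
x=55: ŷ = -27 + 2·55 = 83; e = 80 − 83 = -3
x=70: ŷ = -27 + 2·70 = 113; e = 117 − 113 = 4
x=75: ŷ = -27 + 2·75 = 123; e = 117 − 123 = -6
x=80: ŷ = -27 + 2·80 = 133; e = 134 − 133 = 1
x=105: ŷ = -27 + 2·105 = 183; e = 184 − 183 = 1
Signs: + − + − + +
Runs: +×1, −×1, +×1, −×1, +×2 → 5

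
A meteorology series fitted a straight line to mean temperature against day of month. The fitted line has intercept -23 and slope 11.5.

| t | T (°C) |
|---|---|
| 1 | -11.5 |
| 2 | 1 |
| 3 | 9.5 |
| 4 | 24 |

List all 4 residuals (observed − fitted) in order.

t=1: T̂ = -23 + 11.5·1 = -11.5; e = -11.5 − (-11.5) = 0
t=2: T̂ = -23 + 11.5·2 = 0; e = 1 − 0 = 1
t=3: T̂ = -23 + 11.5·3 = 11.5; e = 9.5 − 11.5 = -2
t=4: T̂ = -23 + 11.5·4 = 23; e = 24 − 23 = 1

0, 1, -2, 1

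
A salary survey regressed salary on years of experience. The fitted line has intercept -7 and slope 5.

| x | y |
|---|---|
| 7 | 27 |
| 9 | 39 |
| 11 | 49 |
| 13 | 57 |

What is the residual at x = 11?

ŷ = -7 + 5·11 = 48
e = 49 − 48 = 1

e = 1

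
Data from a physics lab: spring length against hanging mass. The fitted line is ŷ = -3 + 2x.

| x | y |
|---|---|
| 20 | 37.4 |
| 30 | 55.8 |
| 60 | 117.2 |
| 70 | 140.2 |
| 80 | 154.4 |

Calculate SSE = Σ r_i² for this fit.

x=20: ŷ = -3 + 2·20 = 37; r = 37.4 − 37 = 0.4
x=30: ŷ = -3 + 2·30 = 57; r = 55.8 − 57 = -1.2
x=60: ŷ = -3 + 2·60 = 117; r = 117.2 − 117 = 0.2
x=70: ŷ = -3 + 2·70 = 137; r = 140.2 − 137 = 3.2
x=80: ŷ = -3 + 2·80 = 157; r = 154.4 − 157 = -2.6
SSE = 0.16 + 1.44 + 0.04 + 10.24 + 6.76 = 18.64

SSE = 18.64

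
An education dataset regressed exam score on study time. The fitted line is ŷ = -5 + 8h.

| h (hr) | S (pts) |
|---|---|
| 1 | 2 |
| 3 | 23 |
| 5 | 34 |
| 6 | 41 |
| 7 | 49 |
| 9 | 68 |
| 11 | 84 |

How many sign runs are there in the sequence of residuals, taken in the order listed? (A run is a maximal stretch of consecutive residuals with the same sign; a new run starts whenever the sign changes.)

h=1: ŷ = -5 + 8·1 = 3; r = 2 − 3 = -1
h=3: ŷ = -5 + 8·3 = 19; r = 23 − 19 = 4
h=5: ŷ = -5 + 8·5 = 35; r = 34 − 35 = -1
h=6: ŷ = -5 + 8·6 = 43; r = 41 − 43 = -2
h=7: ŷ = -5 + 8·7 = 51; r = 49 − 51 = -2
h=9: ŷ = -5 + 8·9 = 67; r = 68 − 67 = 1
h=11: ŷ = -5 + 8·11 = 83; r = 84 − 83 = 1
Signs: − + − − − + +
Runs: −×1, +×1, −×3, +×2 → 4

4 runs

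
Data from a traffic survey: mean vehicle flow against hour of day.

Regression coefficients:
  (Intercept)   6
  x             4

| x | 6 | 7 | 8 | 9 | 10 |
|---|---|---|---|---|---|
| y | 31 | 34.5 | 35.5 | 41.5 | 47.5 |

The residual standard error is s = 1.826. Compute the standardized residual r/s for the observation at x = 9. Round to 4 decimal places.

-0.2738

ŷ = 6 + 4·9 = 42
r = 41.5 − 42 = -0.5
r/s = -0.5 / 1.826 = -0.2738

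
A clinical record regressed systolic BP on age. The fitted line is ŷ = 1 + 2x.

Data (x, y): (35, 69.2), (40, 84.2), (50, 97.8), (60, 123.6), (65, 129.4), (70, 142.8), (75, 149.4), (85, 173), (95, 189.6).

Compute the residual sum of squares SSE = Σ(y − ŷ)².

x=35: ŷ = 1 + 2·35 = 71; r = 69.2 − 71 = -1.8
x=40: ŷ = 1 + 2·40 = 81; r = 84.2 − 81 = 3.2
x=50: ŷ = 1 + 2·50 = 101; r = 97.8 − 101 = -3.2
x=60: ŷ = 1 + 2·60 = 121; r = 123.6 − 121 = 2.6
x=65: ŷ = 1 + 2·65 = 131; r = 129.4 − 131 = -1.6
x=70: ŷ = 1 + 2·70 = 141; r = 142.8 − 141 = 1.8
x=75: ŷ = 1 + 2·75 = 151; r = 149.4 − 151 = -1.6
x=85: ŷ = 1 + 2·85 = 171; r = 173 − 171 = 2
x=95: ŷ = 1 + 2·95 = 191; r = 189.6 − 191 = -1.4
SSE = 3.24 + 10.24 + 10.24 + 6.76 + 2.56 + 3.24 + 2.56 + 4 + 1.96 = 44.8

SSE = 44.8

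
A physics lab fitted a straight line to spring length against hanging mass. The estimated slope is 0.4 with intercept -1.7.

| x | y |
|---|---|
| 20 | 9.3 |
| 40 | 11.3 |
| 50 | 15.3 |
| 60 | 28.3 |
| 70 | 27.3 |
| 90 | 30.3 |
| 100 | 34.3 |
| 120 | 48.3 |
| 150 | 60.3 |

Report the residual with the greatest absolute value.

e = 6

x=20: ŷ = -1.7 + 0.4·20 = 6.3; e = 9.3 − 6.3 = 3
x=40: ŷ = -1.7 + 0.4·40 = 14.3; e = 11.3 − 14.3 = -3
x=50: ŷ = -1.7 + 0.4·50 = 18.3; e = 15.3 − 18.3 = -3
x=60: ŷ = -1.7 + 0.4·60 = 22.3; e = 28.3 − 22.3 = 6
x=70: ŷ = -1.7 + 0.4·70 = 26.3; e = 27.3 − 26.3 = 1
x=90: ŷ = -1.7 + 0.4·90 = 34.3; e = 30.3 − 34.3 = -4
x=100: ŷ = -1.7 + 0.4·100 = 38.3; e = 34.3 − 38.3 = -4
x=120: ŷ = -1.7 + 0.4·120 = 46.3; e = 48.3 − 46.3 = 2
x=150: ŷ = -1.7 + 0.4·150 = 58.3; e = 60.3 − 58.3 = 2
Largest |e| is 6 at x = 60, residual 6.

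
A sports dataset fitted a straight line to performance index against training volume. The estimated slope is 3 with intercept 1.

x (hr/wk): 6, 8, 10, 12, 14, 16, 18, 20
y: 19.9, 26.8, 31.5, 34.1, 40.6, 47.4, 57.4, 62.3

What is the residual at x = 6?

r = 0.9

ŷ = 1 + 3·6 = 19
r = 19.9 − 19 = 0.9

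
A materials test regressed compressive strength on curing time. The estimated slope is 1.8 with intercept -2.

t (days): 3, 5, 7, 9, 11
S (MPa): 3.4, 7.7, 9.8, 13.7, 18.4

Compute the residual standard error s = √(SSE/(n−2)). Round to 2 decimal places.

s = 0.76

t=3: ŷ = -2 + 1.8·3 = 3.4; r = 3.4 − 3.4 = 0
t=5: ŷ = -2 + 1.8·5 = 7; r = 7.7 − 7 = 0.7
t=7: ŷ = -2 + 1.8·7 = 10.6; r = 9.8 − 10.6 = -0.8
t=9: ŷ = -2 + 1.8·9 = 14.2; r = 13.7 − 14.2 = -0.5
t=11: ŷ = -2 + 1.8·11 = 17.8; r = 18.4 − 17.8 = 0.6
SSE = 0 + 0.49 + 0.64 + 0.25 + 0.36 = 1.74
s = √(1.74/3) = √0.58 ≈ 0.76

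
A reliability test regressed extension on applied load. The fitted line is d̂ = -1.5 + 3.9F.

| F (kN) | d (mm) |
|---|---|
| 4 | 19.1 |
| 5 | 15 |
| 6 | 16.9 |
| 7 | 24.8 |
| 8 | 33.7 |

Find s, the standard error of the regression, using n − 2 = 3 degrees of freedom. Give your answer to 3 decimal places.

s = 5.033

F=4: d̂ = -1.5 + 3.9·4 = 14.1; r = 19.1 − 14.1 = 5
F=5: d̂ = -1.5 + 3.9·5 = 18; r = 15 − 18 = -3
F=6: d̂ = -1.5 + 3.9·6 = 21.9; r = 16.9 − 21.9 = -5
F=7: d̂ = -1.5 + 3.9·7 = 25.8; r = 24.8 − 25.8 = -1
F=8: d̂ = -1.5 + 3.9·8 = 29.7; r = 33.7 − 29.7 = 4
SSE = 25 + 9 + 25 + 1 + 16 = 76
s = √(76/3) = √25.3333 ≈ 5.033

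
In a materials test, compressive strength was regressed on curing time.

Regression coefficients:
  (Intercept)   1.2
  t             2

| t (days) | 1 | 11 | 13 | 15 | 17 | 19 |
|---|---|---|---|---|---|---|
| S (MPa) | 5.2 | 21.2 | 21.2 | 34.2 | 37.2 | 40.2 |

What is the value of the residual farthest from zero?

t=1: Ŝ = 1.2 + 2·1 = 3.2; e = 5.2 − 3.2 = 2
t=11: Ŝ = 1.2 + 2·11 = 23.2; e = 21.2 − 23.2 = -2
t=13: Ŝ = 1.2 + 2·13 = 27.2; e = 21.2 − 27.2 = -6
t=15: Ŝ = 1.2 + 2·15 = 31.2; e = 34.2 − 31.2 = 3
t=17: Ŝ = 1.2 + 2·17 = 35.2; e = 37.2 − 35.2 = 2
t=19: Ŝ = 1.2 + 2·19 = 39.2; e = 40.2 − 39.2 = 1
Largest |e| is 6 at t = 13, residual -6.

e = -6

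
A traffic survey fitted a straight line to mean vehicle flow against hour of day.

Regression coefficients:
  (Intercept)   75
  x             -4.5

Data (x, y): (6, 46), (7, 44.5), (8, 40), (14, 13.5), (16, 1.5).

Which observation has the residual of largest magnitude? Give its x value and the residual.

x = 6, e = -2

x=6: ŷ = 75 − 4.5·6 = 48; e = 46 − 48 = -2
x=7: ŷ = 75 − 4.5·7 = 43.5; e = 44.5 − 43.5 = 1
x=8: ŷ = 75 − 4.5·8 = 39; e = 40 − 39 = 1
x=14: ŷ = 75 − 4.5·14 = 12; e = 13.5 − 12 = 1.5
x=16: ŷ = 75 − 4.5·16 = 3; e = 1.5 − 3 = -1.5
Largest |e| is 2 at x = 6, residual -2.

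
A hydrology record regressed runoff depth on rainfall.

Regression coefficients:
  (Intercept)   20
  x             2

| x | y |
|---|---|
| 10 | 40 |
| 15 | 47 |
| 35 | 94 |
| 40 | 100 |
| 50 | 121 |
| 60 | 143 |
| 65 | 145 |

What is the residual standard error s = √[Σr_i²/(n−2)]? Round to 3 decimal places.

s = 3.464

x=10: ŷ = 20 + 2·10 = 40; r = 40 − 40 = 0
x=15: ŷ = 20 + 2·15 = 50; r = 47 − 50 = -3
x=35: ŷ = 20 + 2·35 = 90; r = 94 − 90 = 4
x=40: ŷ = 20 + 2·40 = 100; r = 100 − 100 = 0
x=50: ŷ = 20 + 2·50 = 120; r = 121 − 120 = 1
x=60: ŷ = 20 + 2·60 = 140; r = 143 − 140 = 3
x=65: ŷ = 20 + 2·65 = 150; r = 145 − 150 = -5
SSE = 0 + 9 + 16 + 0 + 1 + 9 + 25 = 60
s = √(60/5) = √12 ≈ 3.464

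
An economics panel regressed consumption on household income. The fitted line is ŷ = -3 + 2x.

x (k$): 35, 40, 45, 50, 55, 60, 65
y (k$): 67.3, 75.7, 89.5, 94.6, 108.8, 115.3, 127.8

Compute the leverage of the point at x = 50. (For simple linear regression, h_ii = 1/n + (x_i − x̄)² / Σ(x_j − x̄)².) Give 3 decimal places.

h = 0.143

x̄ = (35 + 40 + 45 + 50 + 55 + 60 + 65)/7 = 50
Σ(x − x̄)² = 225 + 100 + 25 + 0 + 25 + 100 + 225 = 700
h = 1/7 + (0)²/700 = 0.142857 + 0 = 0.143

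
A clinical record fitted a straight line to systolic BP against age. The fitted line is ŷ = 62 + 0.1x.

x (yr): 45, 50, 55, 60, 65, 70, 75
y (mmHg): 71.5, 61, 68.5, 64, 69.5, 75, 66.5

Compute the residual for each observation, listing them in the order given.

5, -6, 1, -4, 1, 6, -3

x=45: ŷ = 62 + 0.1·45 = 66.5; e = 71.5 − 66.5 = 5
x=50: ŷ = 62 + 0.1·50 = 67; e = 61 − 67 = -6
x=55: ŷ = 62 + 0.1·55 = 67.5; e = 68.5 − 67.5 = 1
x=60: ŷ = 62 + 0.1·60 = 68; e = 64 − 68 = -4
x=65: ŷ = 62 + 0.1·65 = 68.5; e = 69.5 − 68.5 = 1
x=70: ŷ = 62 + 0.1·70 = 69; e = 75 − 69 = 6
x=75: ŷ = 62 + 0.1·75 = 69.5; e = 66.5 − 69.5 = -3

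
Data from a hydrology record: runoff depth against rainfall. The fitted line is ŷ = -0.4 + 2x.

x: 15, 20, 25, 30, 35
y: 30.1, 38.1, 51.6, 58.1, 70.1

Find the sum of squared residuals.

x=15: ŷ = -0.4 + 2·15 = 29.6; e = 30.1 − 29.6 = 0.5
x=20: ŷ = -0.4 + 2·20 = 39.6; e = 38.1 − 39.6 = -1.5
x=25: ŷ = -0.4 + 2·25 = 49.6; e = 51.6 − 49.6 = 2
x=30: ŷ = -0.4 + 2·30 = 59.6; e = 58.1 − 59.6 = -1.5
x=35: ŷ = -0.4 + 2·35 = 69.6; e = 70.1 − 69.6 = 0.5
SSE = 0.25 + 2.25 + 4 + 2.25 + 0.25 = 9

SSE = 9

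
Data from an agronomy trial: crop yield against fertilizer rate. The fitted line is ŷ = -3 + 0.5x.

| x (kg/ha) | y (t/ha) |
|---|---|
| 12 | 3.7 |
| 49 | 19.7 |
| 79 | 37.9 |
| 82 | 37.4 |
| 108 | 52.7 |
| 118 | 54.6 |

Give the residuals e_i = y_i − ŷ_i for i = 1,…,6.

0.7, -1.8, 1.4, -0.6, 1.7, -1.4

x=12: ŷ = -3 + 0.5·12 = 3; e = 3.7 − 3 = 0.7
x=49: ŷ = -3 + 0.5·49 = 21.5; e = 19.7 − 21.5 = -1.8
x=79: ŷ = -3 + 0.5·79 = 36.5; e = 37.9 − 36.5 = 1.4
x=82: ŷ = -3 + 0.5·82 = 38; e = 37.4 − 38 = -0.6
x=108: ŷ = -3 + 0.5·108 = 51; e = 52.7 − 51 = 1.7
x=118: ŷ = -3 + 0.5·118 = 56; e = 54.6 − 56 = -1.4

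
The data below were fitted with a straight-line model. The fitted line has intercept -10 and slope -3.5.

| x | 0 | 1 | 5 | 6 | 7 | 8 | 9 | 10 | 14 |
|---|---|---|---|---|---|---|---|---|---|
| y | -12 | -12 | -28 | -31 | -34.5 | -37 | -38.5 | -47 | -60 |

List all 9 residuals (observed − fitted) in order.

-2, 1.5, -0.5, 0, 0, 1, 3, -2, -1

x=0: ŷ = -10 − 3.5·0 = -10; r = -12 − (-10) = -2
x=1: ŷ = -10 − 3.5·1 = -13.5; r = -12 − (-13.5) = 1.5
x=5: ŷ = -10 − 3.5·5 = -27.5; r = -28 − (-27.5) = -0.5
x=6: ŷ = -10 − 3.5·6 = -31; r = -31 − (-31) = 0
x=7: ŷ = -10 − 3.5·7 = -34.5; r = -34.5 − (-34.5) = 0
x=8: ŷ = -10 − 3.5·8 = -38; r = -37 − (-38) = 1
x=9: ŷ = -10 − 3.5·9 = -41.5; r = -38.5 − (-41.5) = 3
x=10: ŷ = -10 − 3.5·10 = -45; r = -47 − (-45) = -2
x=14: ŷ = -10 − 3.5·14 = -59; r = -60 − (-59) = -1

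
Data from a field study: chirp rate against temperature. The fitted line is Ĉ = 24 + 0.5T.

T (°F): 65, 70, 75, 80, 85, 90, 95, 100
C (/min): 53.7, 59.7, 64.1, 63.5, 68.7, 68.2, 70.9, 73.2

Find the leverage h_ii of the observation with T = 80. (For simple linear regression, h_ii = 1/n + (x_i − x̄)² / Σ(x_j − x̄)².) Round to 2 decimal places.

h = 0.13

T̄ = (65 + 70 + 75 + 80 + 85 + 90 + 95 + 100)/8 = 82.5
Σ(T − T̄)² = 306.25 + 156.25 + 56.25 + 6.25 + 6.25 + 56.25 + 156.25 + 306.25 = 1050
h = 1/8 + (-2.5)²/1050 = 0.125 + 0.00595238 = 0.13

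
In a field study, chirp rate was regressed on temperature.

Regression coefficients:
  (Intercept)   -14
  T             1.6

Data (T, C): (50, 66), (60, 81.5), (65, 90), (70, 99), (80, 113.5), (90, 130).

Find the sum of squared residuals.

SSE = 1.5

T=50: ŷ = -14 + 1.6·50 = 66; e = 66 − 66 = 0
T=60: ŷ = -14 + 1.6·60 = 82; e = 81.5 − 82 = -0.5
T=65: ŷ = -14 + 1.6·65 = 90; e = 90 − 90 = 0
T=70: ŷ = -14 + 1.6·70 = 98; e = 99 − 98 = 1
T=80: ŷ = -14 + 1.6·80 = 114; e = 113.5 − 114 = -0.5
T=90: ŷ = -14 + 1.6·90 = 130; e = 130 − 130 = 0
SSE = 0 + 0.25 + 0 + 1 + 0.25 + 0 = 1.5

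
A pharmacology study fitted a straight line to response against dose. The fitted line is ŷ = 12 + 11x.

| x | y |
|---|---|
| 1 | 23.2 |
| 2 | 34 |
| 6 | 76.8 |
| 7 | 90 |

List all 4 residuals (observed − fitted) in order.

x=1: ŷ = 12 + 11·1 = 23; r = 23.2 − 23 = 0.2
x=2: ŷ = 12 + 11·2 = 34; r = 34 − 34 = 0
x=6: ŷ = 12 + 11·6 = 78; r = 76.8 − 78 = -1.2
x=7: ŷ = 12 + 11·7 = 89; r = 90 − 89 = 1

0.2, 0, -1.2, 1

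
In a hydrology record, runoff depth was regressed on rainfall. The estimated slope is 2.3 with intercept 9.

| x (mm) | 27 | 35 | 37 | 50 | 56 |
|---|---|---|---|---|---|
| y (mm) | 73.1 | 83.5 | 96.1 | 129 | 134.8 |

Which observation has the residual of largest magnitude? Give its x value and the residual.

x=27: ŷ = 9 + 2.3·27 = 71.1; e = 73.1 − 71.1 = 2
x=35: ŷ = 9 + 2.3·35 = 89.5; e = 83.5 − 89.5 = -6
x=37: ŷ = 9 + 2.3·37 = 94.1; e = 96.1 − 94.1 = 2
x=50: ŷ = 9 + 2.3·50 = 124; e = 129 − 124 = 5
x=56: ŷ = 9 + 2.3·56 = 137.8; e = 134.8 − 137.8 = -3
Largest |e| is 6 at x = 35, residual -6.

x = 35, e = -6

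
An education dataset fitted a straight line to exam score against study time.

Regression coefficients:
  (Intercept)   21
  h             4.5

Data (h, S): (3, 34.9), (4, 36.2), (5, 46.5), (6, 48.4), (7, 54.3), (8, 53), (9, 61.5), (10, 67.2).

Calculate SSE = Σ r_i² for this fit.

h=3: Ŝ = 21 + 4.5·3 = 34.5; r = 34.9 − 34.5 = 0.4
h=4: Ŝ = 21 + 4.5·4 = 39; r = 36.2 − 39 = -2.8
h=5: Ŝ = 21 + 4.5·5 = 43.5; r = 46.5 − 43.5 = 3
h=6: Ŝ = 21 + 4.5·6 = 48; r = 48.4 − 48 = 0.4
h=7: Ŝ = 21 + 4.5·7 = 52.5; r = 54.3 − 52.5 = 1.8
h=8: Ŝ = 21 + 4.5·8 = 57; r = 53 − 57 = -4
h=9: Ŝ = 21 + 4.5·9 = 61.5; r = 61.5 − 61.5 = 0
h=10: Ŝ = 21 + 4.5·10 = 66; r = 67.2 − 66 = 1.2
SSE = 0.16 + 7.84 + 9 + 0.16 + 3.24 + 16 + 0 + 1.44 = 37.84

SSE = 37.84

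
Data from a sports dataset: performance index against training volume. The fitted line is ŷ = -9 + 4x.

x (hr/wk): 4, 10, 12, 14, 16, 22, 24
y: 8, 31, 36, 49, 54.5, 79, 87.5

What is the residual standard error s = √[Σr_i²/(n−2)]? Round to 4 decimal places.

s = 1.7029

x=4: ŷ = -9 + 4·4 = 7; r = 8 − 7 = 1
x=10: ŷ = -9 + 4·10 = 31; r = 31 − 31 = 0
x=12: ŷ = -9 + 4·12 = 39; r = 36 − 39 = -3
x=14: ŷ = -9 + 4·14 = 47; r = 49 − 47 = 2
x=16: ŷ = -9 + 4·16 = 55; r = 54.5 − 55 = -0.5
x=22: ŷ = -9 + 4·22 = 79; r = 79 − 79 = 0
x=24: ŷ = -9 + 4·24 = 87; r = 87.5 − 87 = 0.5
SSE = 1 + 0 + 9 + 4 + 0.25 + 0 + 0.25 = 14.5
s = √(14.5/5) = √2.9 ≈ 1.7029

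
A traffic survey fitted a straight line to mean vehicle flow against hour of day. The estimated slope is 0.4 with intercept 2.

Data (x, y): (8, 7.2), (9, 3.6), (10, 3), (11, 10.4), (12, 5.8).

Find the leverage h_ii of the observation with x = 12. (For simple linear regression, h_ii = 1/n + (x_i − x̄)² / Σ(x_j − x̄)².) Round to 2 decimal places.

x̄ = (8 + 9 + 10 + 11 + 12)/5 = 10
Σ(x − x̄)² = 4 + 1 + 0 + 1 + 4 = 10
h = 1/5 + (2)²/10 = 0.2 + 0.4 = 0.60

h = 0.60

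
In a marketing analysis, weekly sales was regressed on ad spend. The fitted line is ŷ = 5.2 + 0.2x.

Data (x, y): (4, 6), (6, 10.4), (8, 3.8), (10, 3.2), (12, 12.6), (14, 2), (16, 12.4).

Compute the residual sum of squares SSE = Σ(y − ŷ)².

SSE = 118

x=4: ŷ = 5.2 + 0.2·4 = 6; e = 6 − 6 = 0
x=6: ŷ = 5.2 + 0.2·6 = 6.4; e = 10.4 − 6.4 = 4
x=8: ŷ = 5.2 + 0.2·8 = 6.8; e = 3.8 − 6.8 = -3
x=10: ŷ = 5.2 + 0.2·10 = 7.2; e = 3.2 − 7.2 = -4
x=12: ŷ = 5.2 + 0.2·12 = 7.6; e = 12.6 − 7.6 = 5
x=14: ŷ = 5.2 + 0.2·14 = 8; e = 2 − 8 = -6
x=16: ŷ = 5.2 + 0.2·16 = 8.4; e = 12.4 − 8.4 = 4
SSE = 0 + 16 + 9 + 16 + 25 + 36 + 16 = 118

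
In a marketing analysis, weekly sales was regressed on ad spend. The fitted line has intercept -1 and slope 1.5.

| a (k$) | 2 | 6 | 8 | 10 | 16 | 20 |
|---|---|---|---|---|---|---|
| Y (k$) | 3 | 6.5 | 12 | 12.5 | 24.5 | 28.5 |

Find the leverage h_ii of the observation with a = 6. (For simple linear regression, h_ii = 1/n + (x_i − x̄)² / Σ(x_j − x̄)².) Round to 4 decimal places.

h = 0.2523

ā = (2 + 6 + 8 + 10 + 16 + 20)/6 = 10.3333
Σ(a − ā)² = 69.4444 + 18.7778 + 5.44444 + 0.111111 + 32.1111 + 93.4444 = 219.333
h = 1/6 + (-4.33333)²/219.333 = 0.166667 + 0.085613 = 0.2523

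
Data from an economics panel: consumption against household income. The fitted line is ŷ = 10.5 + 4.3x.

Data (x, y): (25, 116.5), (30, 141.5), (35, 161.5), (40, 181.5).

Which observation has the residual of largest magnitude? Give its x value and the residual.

x=25: ŷ = 10.5 + 4.3·25 = 118; e = 116.5 − 118 = -1.5
x=30: ŷ = 10.5 + 4.3·30 = 139.5; e = 141.5 − 139.5 = 2
x=35: ŷ = 10.5 + 4.3·35 = 161; e = 161.5 − 161 = 0.5
x=40: ŷ = 10.5 + 4.3·40 = 182.5; e = 181.5 − 182.5 = -1
Largest |e| is 2 at x = 30, residual 2.

x = 30, e = 2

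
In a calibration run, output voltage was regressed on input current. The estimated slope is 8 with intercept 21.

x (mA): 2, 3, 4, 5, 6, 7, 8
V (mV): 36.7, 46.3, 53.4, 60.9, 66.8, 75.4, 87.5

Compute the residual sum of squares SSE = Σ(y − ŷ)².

x=2: V̂ = 21 + 8·2 = 37; e = 36.7 − 37 = -0.3
x=3: V̂ = 21 + 8·3 = 45; e = 46.3 − 45 = 1.3
x=4: V̂ = 21 + 8·4 = 53; e = 53.4 − 53 = 0.4
x=5: V̂ = 21 + 8·5 = 61; e = 60.9 − 61 = -0.1
x=6: V̂ = 21 + 8·6 = 69; e = 66.8 − 69 = -2.2
x=7: V̂ = 21 + 8·7 = 77; e = 75.4 − 77 = -1.6
x=8: V̂ = 21 + 8·8 = 85; e = 87.5 − 85 = 2.5
SSE = 0.09 + 1.69 + 0.16 + 0.01 + 4.84 + 2.56 + 6.25 = 15.6

SSE = 15.6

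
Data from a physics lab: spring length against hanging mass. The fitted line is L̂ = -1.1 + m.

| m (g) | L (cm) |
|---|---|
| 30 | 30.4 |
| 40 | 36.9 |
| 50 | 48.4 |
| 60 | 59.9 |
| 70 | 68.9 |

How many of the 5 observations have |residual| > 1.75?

1

m=30: L̂ = -1.1 + 30 = 28.9; e = 30.4 − 28.9 = 1.5
m=40: L̂ = -1.1 + 40 = 38.9; e = 36.9 − 38.9 = -2
m=50: L̂ = -1.1 + 50 = 48.9; e = 48.4 − 48.9 = -0.5
m=60: L̂ = -1.1 + 60 = 58.9; e = 59.9 − 58.9 = 1
m=70: L̂ = -1.1 + 70 = 68.9; e = 68.9 − 68.9 = 0
|e| > 1.75: m=40 (|e|=2) → 1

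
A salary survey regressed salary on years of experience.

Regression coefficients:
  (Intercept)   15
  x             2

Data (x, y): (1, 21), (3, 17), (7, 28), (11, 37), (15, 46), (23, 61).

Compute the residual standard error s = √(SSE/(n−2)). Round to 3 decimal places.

s = 2.915

x=1: ŷ = 15 + 2·1 = 17; e = 21 − 17 = 4
x=3: ŷ = 15 + 2·3 = 21; e = 17 − 21 = -4
x=7: ŷ = 15 + 2·7 = 29; e = 28 − 29 = -1
x=11: ŷ = 15 + 2·11 = 37; e = 37 − 37 = 0
x=15: ŷ = 15 + 2·15 = 45; e = 46 − 45 = 1
x=23: ŷ = 15 + 2·23 = 61; e = 61 − 61 = 0
SSE = 16 + 16 + 1 + 0 + 1 + 0 = 34
s = √(34/4) = √8.5 ≈ 2.915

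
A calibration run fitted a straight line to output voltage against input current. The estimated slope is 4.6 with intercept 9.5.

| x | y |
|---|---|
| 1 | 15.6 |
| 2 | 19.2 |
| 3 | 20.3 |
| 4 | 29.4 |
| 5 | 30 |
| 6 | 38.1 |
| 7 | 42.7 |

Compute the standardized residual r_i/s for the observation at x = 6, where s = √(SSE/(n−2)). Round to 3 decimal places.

x=1: ŷ = 9.5 + 4.6·1 = 14.1; r = 15.6 − 14.1 = 1.5
x=2: ŷ = 9.5 + 4.6·2 = 18.7; r = 19.2 − 18.7 = 0.5
x=3: ŷ = 9.5 + 4.6·3 = 23.3; r = 20.3 − 23.3 = -3
x=4: ŷ = 9.5 + 4.6·4 = 27.9; r = 29.4 − 27.9 = 1.5
x=5: ŷ = 9.5 + 4.6·5 = 32.5; r = 30 − 32.5 = -2.5
x=6: ŷ = 9.5 + 4.6·6 = 37.1; r = 38.1 − 37.1 = 1
x=7: ŷ = 9.5 + 4.6·7 = 41.7; r = 42.7 − 41.7 = 1
SSE = 2.25 + 0.25 + 9 + 2.25 + 6.25 + 1 + 1 = 22
s = √(22/5) = 2.09762
r/s = 1 / 2.09762 = 0.477

0.477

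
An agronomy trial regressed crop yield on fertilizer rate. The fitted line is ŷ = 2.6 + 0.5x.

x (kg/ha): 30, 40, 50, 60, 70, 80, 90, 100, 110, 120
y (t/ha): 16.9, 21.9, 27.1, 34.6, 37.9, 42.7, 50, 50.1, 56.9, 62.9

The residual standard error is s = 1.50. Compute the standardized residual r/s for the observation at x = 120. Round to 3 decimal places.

ŷ = 2.6 + 0.5·120 = 62.6
r = 62.9 − 62.6 = 0.3
r/s = 0.3 / 1.50 = 0.200

0.200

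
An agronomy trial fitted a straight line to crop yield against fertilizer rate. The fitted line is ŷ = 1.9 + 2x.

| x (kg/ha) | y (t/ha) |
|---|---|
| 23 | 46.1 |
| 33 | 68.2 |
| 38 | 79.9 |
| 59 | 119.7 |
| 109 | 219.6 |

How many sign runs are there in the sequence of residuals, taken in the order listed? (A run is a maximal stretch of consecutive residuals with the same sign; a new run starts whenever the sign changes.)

x=23: ŷ = 1.9 + 2·23 = 47.9; e = 46.1 − 47.9 = -1.8
x=33: ŷ = 1.9 + 2·33 = 67.9; e = 68.2 − 67.9 = 0.3
x=38: ŷ = 1.9 + 2·38 = 77.9; e = 79.9 − 77.9 = 2
x=59: ŷ = 1.9 + 2·59 = 119.9; e = 119.7 − 119.9 = -0.2
x=109: ŷ = 1.9 + 2·109 = 219.9; e = 219.6 − 219.9 = -0.3
Signs: − + + − −
Runs: −×1, +×2, −×2 → 3

3 runs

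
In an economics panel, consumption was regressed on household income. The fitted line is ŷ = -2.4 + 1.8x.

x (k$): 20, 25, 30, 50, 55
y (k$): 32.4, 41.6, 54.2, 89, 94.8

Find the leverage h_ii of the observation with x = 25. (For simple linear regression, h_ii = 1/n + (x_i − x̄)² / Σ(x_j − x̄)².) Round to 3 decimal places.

h = 0.325

x̄ = (20 + 25 + 30 + 50 + 55)/5 = 36
Σ(x − x̄)² = 256 + 121 + 36 + 196 + 361 = 970
h = 1/5 + (-11)²/970 = 0.2 + 0.124742 = 0.325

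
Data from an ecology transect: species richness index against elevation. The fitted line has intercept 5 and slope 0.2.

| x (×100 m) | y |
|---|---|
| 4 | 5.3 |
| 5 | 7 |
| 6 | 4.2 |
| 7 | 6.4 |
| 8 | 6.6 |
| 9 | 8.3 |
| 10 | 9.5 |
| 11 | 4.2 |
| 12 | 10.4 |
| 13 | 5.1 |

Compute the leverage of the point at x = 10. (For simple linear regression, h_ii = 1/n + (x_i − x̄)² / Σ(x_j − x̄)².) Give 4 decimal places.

h = 0.1273

x̄ = (4 + 5 + 6 + 7 + 8 + 9 + 10 + 11 + 12 + 13)/10 = 8.5
Σ(x − x̄)² = 20.25 + 12.25 + 6.25 + 2.25 + 0.25 + 0.25 + 2.25 + 6.25 + 12.25 + 20.25 = 82.5
h = 1/10 + (1.5)²/82.5 = 0.1 + 0.0272727 = 0.1273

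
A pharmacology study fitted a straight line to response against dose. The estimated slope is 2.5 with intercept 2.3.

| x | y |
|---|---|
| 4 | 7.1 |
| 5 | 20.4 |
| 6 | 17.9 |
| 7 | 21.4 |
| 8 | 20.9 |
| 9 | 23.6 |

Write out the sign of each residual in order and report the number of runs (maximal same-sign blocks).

x=4: ŷ = 2.3 + 2.5·4 = 12.3; e = 7.1 − 12.3 = -5.2
x=5: ŷ = 2.3 + 2.5·5 = 14.8; e = 20.4 − 14.8 = 5.6
x=6: ŷ = 2.3 + 2.5·6 = 17.3; e = 17.9 − 17.3 = 0.6
x=7: ŷ = 2.3 + 2.5·7 = 19.8; e = 21.4 − 19.8 = 1.6
x=8: ŷ = 2.3 + 2.5·8 = 22.3; e = 20.9 − 22.3 = -1.4
x=9: ŷ = 2.3 + 2.5·9 = 24.8; e = 23.6 − 24.8 = -1.2
Signs: − + + + − −
Runs: −×1, +×3, −×2 → 3

3 runs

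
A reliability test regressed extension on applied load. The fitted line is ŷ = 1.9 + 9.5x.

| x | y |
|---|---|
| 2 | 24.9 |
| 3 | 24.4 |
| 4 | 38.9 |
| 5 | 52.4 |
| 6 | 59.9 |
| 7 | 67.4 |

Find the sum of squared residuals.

x=2: ŷ = 1.9 + 9.5·2 = 20.9; e = 24.9 − 20.9 = 4
x=3: ŷ = 1.9 + 9.5·3 = 30.4; e = 24.4 − 30.4 = -6
x=4: ŷ = 1.9 + 9.5·4 = 39.9; e = 38.9 − 39.9 = -1
x=5: ŷ = 1.9 + 9.5·5 = 49.4; e = 52.4 − 49.4 = 3
x=6: ŷ = 1.9 + 9.5·6 = 58.9; e = 59.9 − 58.9 = 1
x=7: ŷ = 1.9 + 9.5·7 = 68.4; e = 67.4 − 68.4 = -1
SSE = 16 + 36 + 1 + 9 + 1 + 1 = 64

SSE = 64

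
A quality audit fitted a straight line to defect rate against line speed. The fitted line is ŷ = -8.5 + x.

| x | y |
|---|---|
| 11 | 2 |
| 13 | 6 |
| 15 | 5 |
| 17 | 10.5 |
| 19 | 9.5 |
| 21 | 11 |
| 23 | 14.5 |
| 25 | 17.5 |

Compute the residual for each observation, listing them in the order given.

x=11: ŷ = -8.5 + 11 = 2.5; e = 2 − 2.5 = -0.5
x=13: ŷ = -8.5 + 13 = 4.5; e = 6 − 4.5 = 1.5
x=15: ŷ = -8.5 + 15 = 6.5; e = 5 − 6.5 = -1.5
x=17: ŷ = -8.5 + 17 = 8.5; e = 10.5 − 8.5 = 2
x=19: ŷ = -8.5 + 19 = 10.5; e = 9.5 − 10.5 = -1
x=21: ŷ = -8.5 + 21 = 12.5; e = 11 − 12.5 = -1.5
x=23: ŷ = -8.5 + 23 = 14.5; e = 14.5 − 14.5 = 0
x=25: ŷ = -8.5 + 25 = 16.5; e = 17.5 − 16.5 = 1

-0.5, 1.5, -1.5, 2, -1, -1.5, 0, 1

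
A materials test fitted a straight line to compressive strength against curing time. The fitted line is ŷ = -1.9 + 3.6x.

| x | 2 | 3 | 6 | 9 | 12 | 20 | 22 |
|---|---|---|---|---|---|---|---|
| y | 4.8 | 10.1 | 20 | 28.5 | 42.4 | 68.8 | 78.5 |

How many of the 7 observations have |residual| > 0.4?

x=2: ŷ = -1.9 + 3.6·2 = 5.3; r = 4.8 − 5.3 = -0.5
x=3: ŷ = -1.9 + 3.6·3 = 8.9; r = 10.1 − 8.9 = 1.2
x=6: ŷ = -1.9 + 3.6·6 = 19.7; r = 20 − 19.7 = 0.3
x=9: ŷ = -1.9 + 3.6·9 = 30.5; r = 28.5 − 30.5 = -2
x=12: ŷ = -1.9 + 3.6·12 = 41.3; r = 42.4 − 41.3 = 1.1
x=20: ŷ = -1.9 + 3.6·20 = 70.1; r = 68.8 − 70.1 = -1.3
x=22: ŷ = -1.9 + 3.6·22 = 77.3; r = 78.5 − 77.3 = 1.2
|r| > 0.4: x=2 (|r|=0.5), x=3 (|r|=1.2), x=9 (|r|=2), x=12 (|r|=1.1), x=20 (|r|=1.3), x=22 (|r|=1.2) → 6

6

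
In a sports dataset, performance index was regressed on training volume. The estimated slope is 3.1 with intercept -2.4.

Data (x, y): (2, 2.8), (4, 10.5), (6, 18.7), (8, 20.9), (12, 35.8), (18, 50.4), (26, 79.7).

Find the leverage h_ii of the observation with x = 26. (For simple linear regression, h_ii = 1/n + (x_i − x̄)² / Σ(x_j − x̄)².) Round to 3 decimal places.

h = 0.665

x̄ = (2 + 4 + 6 + 8 + 12 + 18 + 26)/7 = 10.8571
Σ(x − x̄)² = 78.449 + 47.0204 + 23.5918 + 8.16327 + 1.30612 + 51.0204 + 229.306 = 438.857
h = 1/7 + (15.1429)²/438.857 = 0.142857 + 0.522507 = 0.665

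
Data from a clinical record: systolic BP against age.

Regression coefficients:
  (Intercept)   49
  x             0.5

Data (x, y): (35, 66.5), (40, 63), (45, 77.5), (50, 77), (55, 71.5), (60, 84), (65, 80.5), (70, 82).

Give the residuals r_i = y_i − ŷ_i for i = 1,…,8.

0, -6, 6, 3, -5, 5, -1, -2

x=35: ŷ = 49 + 0.5·35 = 66.5; r = 66.5 − 66.5 = 0
x=40: ŷ = 49 + 0.5·40 = 69; r = 63 − 69 = -6
x=45: ŷ = 49 + 0.5·45 = 71.5; r = 77.5 − 71.5 = 6
x=50: ŷ = 49 + 0.5·50 = 74; r = 77 − 74 = 3
x=55: ŷ = 49 + 0.5·55 = 76.5; r = 71.5 − 76.5 = -5
x=60: ŷ = 49 + 0.5·60 = 79; r = 84 − 79 = 5
x=65: ŷ = 49 + 0.5·65 = 81.5; r = 80.5 − 81.5 = -1
x=70: ŷ = 49 + 0.5·70 = 84; r = 82 − 84 = -2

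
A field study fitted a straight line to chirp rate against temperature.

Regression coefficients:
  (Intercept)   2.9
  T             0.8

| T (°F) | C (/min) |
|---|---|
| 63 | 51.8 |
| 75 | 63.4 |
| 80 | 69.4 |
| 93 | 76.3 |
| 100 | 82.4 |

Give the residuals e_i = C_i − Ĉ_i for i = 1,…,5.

T=63: Ĉ = 2.9 + 0.8·63 = 53.3; e = 51.8 − 53.3 = -1.5
T=75: Ĉ = 2.9 + 0.8·75 = 62.9; e = 63.4 − 62.9 = 0.5
T=80: Ĉ = 2.9 + 0.8·80 = 66.9; e = 69.4 − 66.9 = 2.5
T=93: Ĉ = 2.9 + 0.8·93 = 77.3; e = 76.3 − 77.3 = -1
T=100: Ĉ = 2.9 + 0.8·100 = 82.9; e = 82.4 − 82.9 = -0.5

-1.5, 0.5, 2.5, -1, -0.5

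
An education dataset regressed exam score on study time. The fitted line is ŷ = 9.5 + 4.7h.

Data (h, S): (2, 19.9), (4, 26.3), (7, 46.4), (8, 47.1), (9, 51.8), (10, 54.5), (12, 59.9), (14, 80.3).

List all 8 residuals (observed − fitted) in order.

h=2: ŷ = 9.5 + 4.7·2 = 18.9; r = 19.9 − 18.9 = 1
h=4: ŷ = 9.5 + 4.7·4 = 28.3; r = 26.3 − 28.3 = -2
h=7: ŷ = 9.5 + 4.7·7 = 42.4; r = 46.4 − 42.4 = 4
h=8: ŷ = 9.5 + 4.7·8 = 47.1; r = 47.1 − 47.1 = 0
h=9: ŷ = 9.5 + 4.7·9 = 51.8; r = 51.8 − 51.8 = 0
h=10: ŷ = 9.5 + 4.7·10 = 56.5; r = 54.5 − 56.5 = -2
h=12: ŷ = 9.5 + 4.7·12 = 65.9; r = 59.9 − 65.9 = -6
h=14: ŷ = 9.5 + 4.7·14 = 75.3; r = 80.3 − 75.3 = 5

1, -2, 4, 0, 0, -2, -6, 5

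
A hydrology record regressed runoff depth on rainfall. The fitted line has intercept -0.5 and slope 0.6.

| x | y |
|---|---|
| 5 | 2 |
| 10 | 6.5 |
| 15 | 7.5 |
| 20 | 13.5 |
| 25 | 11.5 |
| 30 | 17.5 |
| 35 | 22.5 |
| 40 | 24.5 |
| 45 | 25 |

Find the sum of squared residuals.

x=5: ŷ = -0.5 + 0.6·5 = 2.5; e = 2 − 2.5 = -0.5
x=10: ŷ = -0.5 + 0.6·10 = 5.5; e = 6.5 − 5.5 = 1
x=15: ŷ = -0.5 + 0.6·15 = 8.5; e = 7.5 − 8.5 = -1
x=20: ŷ = -0.5 + 0.6·20 = 11.5; e = 13.5 − 11.5 = 2
x=25: ŷ = -0.5 + 0.6·25 = 14.5; e = 11.5 − 14.5 = -3
x=30: ŷ = -0.5 + 0.6·30 = 17.5; e = 17.5 − 17.5 = 0
x=35: ŷ = -0.5 + 0.6·35 = 20.5; e = 22.5 − 20.5 = 2
x=40: ŷ = -0.5 + 0.6·40 = 23.5; e = 24.5 − 23.5 = 1
x=45: ŷ = -0.5 + 0.6·45 = 26.5; e = 25 − 26.5 = -1.5
SSE = 0.25 + 1 + 1 + 4 + 9 + 0 + 4 + 1 + 2.25 = 22.5

SSE = 22.5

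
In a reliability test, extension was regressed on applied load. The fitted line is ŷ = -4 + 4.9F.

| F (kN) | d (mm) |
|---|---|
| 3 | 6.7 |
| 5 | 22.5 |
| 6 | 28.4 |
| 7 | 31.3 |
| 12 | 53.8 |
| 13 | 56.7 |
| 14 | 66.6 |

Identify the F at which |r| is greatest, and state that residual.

F = 3, r = -4

F=3: ŷ = -4 + 4.9·3 = 10.7; r = 6.7 − 10.7 = -4
F=5: ŷ = -4 + 4.9·5 = 20.5; r = 22.5 − 20.5 = 2
F=6: ŷ = -4 + 4.9·6 = 25.4; r = 28.4 − 25.4 = 3
F=7: ŷ = -4 + 4.9·7 = 30.3; r = 31.3 − 30.3 = 1
F=12: ŷ = -4 + 4.9·12 = 54.8; r = 53.8 − 54.8 = -1
F=13: ŷ = -4 + 4.9·13 = 59.7; r = 56.7 − 59.7 = -3
F=14: ŷ = -4 + 4.9·14 = 64.6; r = 66.6 − 64.6 = 2
Largest |r| is 4 at F = 3, residual -4.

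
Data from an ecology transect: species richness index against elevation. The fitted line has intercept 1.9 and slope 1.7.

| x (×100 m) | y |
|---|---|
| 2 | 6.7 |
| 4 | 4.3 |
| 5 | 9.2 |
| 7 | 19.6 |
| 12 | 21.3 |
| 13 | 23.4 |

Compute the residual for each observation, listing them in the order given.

1.4, -4.4, -1.2, 5.8, -1, -0.6

x=2: ŷ = 1.9 + 1.7·2 = 5.3; e = 6.7 − 5.3 = 1.4
x=4: ŷ = 1.9 + 1.7·4 = 8.7; e = 4.3 − 8.7 = -4.4
x=5: ŷ = 1.9 + 1.7·5 = 10.4; e = 9.2 − 10.4 = -1.2
x=7: ŷ = 1.9 + 1.7·7 = 13.8; e = 19.6 − 13.8 = 5.8
x=12: ŷ = 1.9 + 1.7·12 = 22.3; e = 21.3 − 22.3 = -1
x=13: ŷ = 1.9 + 1.7·13 = 24; e = 23.4 − 24 = -0.6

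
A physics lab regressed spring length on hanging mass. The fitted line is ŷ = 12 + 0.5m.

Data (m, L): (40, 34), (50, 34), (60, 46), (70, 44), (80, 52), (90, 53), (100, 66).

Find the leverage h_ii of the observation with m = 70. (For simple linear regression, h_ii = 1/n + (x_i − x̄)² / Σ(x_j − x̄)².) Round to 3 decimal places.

m̄ = (40 + 50 + 60 + 70 + 80 + 90 + 100)/7 = 70
Σ(m − m̄)² = 900 + 400 + 100 + 0 + 100 + 400 + 900 = 2800
h = 1/7 + (0)²/2800 = 0.142857 + 0 = 0.143

h = 0.143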